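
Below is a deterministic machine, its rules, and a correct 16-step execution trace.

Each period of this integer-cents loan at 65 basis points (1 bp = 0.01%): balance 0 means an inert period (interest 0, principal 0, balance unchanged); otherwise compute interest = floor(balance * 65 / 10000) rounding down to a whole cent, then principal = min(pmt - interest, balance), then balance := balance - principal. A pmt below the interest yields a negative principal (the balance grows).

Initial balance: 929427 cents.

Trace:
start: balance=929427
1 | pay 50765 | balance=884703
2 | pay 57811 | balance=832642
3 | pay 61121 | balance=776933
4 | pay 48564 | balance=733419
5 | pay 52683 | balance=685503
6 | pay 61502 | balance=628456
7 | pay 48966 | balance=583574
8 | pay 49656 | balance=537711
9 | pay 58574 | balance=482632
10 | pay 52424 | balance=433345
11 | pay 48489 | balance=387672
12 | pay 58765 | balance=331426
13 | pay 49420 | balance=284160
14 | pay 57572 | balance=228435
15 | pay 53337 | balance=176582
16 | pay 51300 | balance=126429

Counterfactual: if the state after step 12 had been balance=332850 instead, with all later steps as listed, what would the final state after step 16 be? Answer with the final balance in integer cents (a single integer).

127891

state after step 12 := balance=332850
13 | pay 49420 | balance=285593
14 | pay 57572 | balance=229877
15 | pay 53337 | balance=178034
16 | pay 51300 | balance=127891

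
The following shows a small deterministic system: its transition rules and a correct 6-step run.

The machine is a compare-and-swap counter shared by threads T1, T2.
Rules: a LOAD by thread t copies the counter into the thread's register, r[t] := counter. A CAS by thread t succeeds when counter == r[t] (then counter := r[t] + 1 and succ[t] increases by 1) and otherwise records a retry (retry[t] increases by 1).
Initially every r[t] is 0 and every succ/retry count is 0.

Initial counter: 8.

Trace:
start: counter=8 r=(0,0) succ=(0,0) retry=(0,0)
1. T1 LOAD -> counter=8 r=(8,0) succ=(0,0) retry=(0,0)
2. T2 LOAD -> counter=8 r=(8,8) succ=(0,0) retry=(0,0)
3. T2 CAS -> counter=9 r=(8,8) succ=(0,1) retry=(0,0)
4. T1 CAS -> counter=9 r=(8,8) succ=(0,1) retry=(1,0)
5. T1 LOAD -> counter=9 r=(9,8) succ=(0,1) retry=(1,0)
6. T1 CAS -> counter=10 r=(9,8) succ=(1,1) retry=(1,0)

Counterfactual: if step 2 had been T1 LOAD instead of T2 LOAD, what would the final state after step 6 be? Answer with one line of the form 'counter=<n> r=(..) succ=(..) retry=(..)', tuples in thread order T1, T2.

counter=10 r=(9,0) succ=(2,0) retry=(0,1)

(re-executing from step 2 with the substitution; state before step 2: counter=8 r=(8,0) succ=(0,0) retry=(0,0))
2. T1 LOAD -> counter=8 r=(8,0) succ=(0,0) retry=(0,0)
3. T2 CAS -> counter=8 r=(8,0) succ=(0,0) retry=(0,1)
4. T1 CAS -> counter=9 r=(8,0) succ=(1,0) retry=(0,1)
5. T1 LOAD -> counter=9 r=(9,0) succ=(1,0) retry=(0,1)
6. T1 CAS -> counter=10 r=(9,0) succ=(2,0) retry=(0,1)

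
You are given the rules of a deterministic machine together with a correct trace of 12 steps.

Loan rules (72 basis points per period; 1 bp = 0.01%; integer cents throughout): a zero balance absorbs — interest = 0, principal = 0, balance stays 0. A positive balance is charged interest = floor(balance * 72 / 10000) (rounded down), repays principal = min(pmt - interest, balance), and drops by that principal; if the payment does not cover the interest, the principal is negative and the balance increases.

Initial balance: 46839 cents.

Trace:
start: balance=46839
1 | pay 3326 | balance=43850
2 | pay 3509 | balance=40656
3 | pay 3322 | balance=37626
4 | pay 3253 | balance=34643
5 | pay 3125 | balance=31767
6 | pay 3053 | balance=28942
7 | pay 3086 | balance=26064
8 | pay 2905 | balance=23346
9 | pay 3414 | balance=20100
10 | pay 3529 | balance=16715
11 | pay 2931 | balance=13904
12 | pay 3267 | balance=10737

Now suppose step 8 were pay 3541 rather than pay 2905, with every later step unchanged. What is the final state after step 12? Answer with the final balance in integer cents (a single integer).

10082

(re-executing from step 8 with the substitution; state before step 8: balance=26064)
8 | pay 3541 | balance=22710
9 | pay 3414 | balance=19459
10 | pay 3529 | balance=16070
11 | pay 2931 | balance=13254
12 | pay 3267 | balance=10082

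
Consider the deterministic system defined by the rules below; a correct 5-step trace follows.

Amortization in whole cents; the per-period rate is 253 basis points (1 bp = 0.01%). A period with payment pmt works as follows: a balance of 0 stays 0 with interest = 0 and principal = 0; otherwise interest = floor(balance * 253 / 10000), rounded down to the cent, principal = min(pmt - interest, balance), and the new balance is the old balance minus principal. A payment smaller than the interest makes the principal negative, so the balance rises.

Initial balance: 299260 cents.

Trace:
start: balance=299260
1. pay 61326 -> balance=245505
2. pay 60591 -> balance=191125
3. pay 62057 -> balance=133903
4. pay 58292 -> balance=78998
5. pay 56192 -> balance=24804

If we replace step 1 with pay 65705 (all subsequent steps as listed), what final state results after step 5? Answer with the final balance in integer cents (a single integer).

(re-executing from step 1 with the substitution; state before step 1: balance=299260)
1. pay 65705 -> balance=241126
2. pay 60591 -> balance=186635
3. pay 62057 -> balance=129299
4. pay 58292 -> balance=74278
5. pay 56192 -> balance=19965

19965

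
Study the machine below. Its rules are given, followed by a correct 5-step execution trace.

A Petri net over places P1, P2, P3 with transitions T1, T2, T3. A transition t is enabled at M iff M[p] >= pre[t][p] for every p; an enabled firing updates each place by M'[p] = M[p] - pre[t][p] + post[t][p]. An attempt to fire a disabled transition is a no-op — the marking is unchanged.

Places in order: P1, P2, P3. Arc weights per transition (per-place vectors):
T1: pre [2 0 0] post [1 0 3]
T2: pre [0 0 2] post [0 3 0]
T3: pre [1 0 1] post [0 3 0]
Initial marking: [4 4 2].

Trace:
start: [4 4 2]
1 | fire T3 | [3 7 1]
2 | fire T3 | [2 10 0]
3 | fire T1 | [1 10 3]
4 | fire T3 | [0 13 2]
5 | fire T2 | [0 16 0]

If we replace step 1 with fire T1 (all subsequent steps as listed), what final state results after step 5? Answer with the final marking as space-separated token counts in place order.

0 13 4

(re-executing from step 1 with the substitution; state before step 1: [4 4 2])
1 | fire T1 | [3 4 5]
2 | fire T3 | [2 7 4]
3 | fire T1 | [1 7 7]
4 | fire T3 | [0 10 6]
5 | fire T2 | [0 13 4]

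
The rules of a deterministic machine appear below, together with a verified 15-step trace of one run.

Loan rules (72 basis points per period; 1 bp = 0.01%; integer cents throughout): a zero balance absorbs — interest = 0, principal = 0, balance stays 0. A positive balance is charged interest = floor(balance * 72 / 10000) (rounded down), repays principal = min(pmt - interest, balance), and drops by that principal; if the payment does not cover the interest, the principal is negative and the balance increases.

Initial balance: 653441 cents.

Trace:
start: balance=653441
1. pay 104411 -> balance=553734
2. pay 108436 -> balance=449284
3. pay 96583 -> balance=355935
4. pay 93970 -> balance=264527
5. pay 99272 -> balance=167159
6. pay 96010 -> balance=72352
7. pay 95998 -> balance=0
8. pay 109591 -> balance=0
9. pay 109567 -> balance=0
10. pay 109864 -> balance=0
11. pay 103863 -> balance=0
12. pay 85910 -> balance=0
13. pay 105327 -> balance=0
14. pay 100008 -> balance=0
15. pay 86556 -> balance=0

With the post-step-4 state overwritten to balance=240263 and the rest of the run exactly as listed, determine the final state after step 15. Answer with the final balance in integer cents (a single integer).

state after step 4 := balance=240263
5. pay 99272 -> balance=142720
6. pay 96010 -> balance=47737
7. pay 95998 -> balance=0
8. pay 109591 -> balance=0
9. pay 109567 -> balance=0
10. pay 109864 -> balance=0
11. pay 103863 -> balance=0
12. pay 85910 -> balance=0
13. pay 105327 -> balance=0
14. pay 100008 -> balance=0
15. pay 86556 -> balance=0

0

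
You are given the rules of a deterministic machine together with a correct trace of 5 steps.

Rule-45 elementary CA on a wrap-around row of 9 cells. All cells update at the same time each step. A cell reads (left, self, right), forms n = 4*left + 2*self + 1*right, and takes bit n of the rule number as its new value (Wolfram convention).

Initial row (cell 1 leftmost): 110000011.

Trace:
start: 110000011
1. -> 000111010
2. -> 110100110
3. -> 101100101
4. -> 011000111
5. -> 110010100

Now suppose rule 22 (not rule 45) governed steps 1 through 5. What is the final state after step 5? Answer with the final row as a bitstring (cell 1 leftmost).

(re-executing steps 1..5 under rule 22; state before step 1: 110000011)
1. -> 001000100
2. -> 011101110
3. -> 100000001
4. -> 010000010
5. -> 111000111

111000111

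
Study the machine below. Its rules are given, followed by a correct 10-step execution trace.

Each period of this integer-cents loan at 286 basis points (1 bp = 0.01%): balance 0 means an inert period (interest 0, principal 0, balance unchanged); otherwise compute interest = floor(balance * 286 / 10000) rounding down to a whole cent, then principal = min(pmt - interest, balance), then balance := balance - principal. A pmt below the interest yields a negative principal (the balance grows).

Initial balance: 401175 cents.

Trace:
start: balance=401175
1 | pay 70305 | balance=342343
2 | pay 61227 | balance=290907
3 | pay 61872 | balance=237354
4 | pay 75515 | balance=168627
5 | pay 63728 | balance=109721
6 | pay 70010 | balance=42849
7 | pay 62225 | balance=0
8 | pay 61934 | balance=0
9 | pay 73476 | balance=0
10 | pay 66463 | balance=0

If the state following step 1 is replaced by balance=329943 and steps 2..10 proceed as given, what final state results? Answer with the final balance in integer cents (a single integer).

0

state after step 1 := balance=329943
2 | pay 61227 | balance=278152
3 | pay 61872 | balance=224235
4 | pay 75515 | balance=155133
5 | pay 63728 | balance=95841
6 | pay 70010 | balance=28572
7 | pay 62225 | balance=0
8 | pay 61934 | balance=0
9 | pay 73476 | balance=0
10 | pay 66463 | balance=0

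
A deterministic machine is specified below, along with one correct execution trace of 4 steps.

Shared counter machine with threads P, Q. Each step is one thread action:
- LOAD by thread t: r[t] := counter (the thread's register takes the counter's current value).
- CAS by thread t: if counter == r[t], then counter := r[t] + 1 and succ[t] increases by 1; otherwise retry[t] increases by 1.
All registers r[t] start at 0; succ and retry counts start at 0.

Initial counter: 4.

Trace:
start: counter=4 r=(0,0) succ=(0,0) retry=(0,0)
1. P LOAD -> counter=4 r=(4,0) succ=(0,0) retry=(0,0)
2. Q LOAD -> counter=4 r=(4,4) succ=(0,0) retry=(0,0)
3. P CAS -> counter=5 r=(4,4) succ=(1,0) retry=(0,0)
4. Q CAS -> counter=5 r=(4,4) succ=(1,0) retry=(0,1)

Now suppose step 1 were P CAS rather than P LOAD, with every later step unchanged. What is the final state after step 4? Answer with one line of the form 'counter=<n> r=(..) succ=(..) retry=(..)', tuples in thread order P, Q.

counter=5 r=(0,4) succ=(0,1) retry=(2,0)

(re-executing from step 1 with the substitution; state before step 1: counter=4 r=(0,0) succ=(0,0) retry=(0,0))
1. P CAS -> counter=4 r=(0,0) succ=(0,0) retry=(1,0)
2. Q LOAD -> counter=4 r=(0,4) succ=(0,0) retry=(1,0)
3. P CAS -> counter=4 r=(0,4) succ=(0,0) retry=(2,0)
4. Q CAS -> counter=5 r=(0,4) succ=(0,1) retry=(2,0)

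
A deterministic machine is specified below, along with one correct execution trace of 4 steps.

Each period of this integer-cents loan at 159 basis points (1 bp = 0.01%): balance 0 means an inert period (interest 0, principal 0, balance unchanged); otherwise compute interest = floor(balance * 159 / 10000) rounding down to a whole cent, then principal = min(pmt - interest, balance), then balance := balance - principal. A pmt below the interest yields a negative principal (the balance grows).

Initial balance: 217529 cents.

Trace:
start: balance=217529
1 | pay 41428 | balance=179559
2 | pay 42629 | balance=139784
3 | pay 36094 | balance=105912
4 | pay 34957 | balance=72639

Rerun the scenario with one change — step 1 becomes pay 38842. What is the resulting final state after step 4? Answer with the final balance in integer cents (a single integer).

75351

(re-executing from step 1 with the substitution; state before step 1: balance=217529)
1 | pay 38842 | balance=182145
2 | pay 42629 | balance=142412
3 | pay 36094 | balance=108582
4 | pay 34957 | balance=75351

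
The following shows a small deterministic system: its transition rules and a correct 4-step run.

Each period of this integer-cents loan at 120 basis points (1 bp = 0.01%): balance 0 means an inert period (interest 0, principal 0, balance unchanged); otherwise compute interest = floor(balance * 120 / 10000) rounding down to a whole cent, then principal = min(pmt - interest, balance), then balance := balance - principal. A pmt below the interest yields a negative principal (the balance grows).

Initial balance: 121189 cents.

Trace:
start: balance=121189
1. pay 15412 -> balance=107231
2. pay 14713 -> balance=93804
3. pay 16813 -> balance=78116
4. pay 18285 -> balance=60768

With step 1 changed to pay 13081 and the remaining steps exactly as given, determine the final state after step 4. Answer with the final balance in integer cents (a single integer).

(re-executing from step 1 with the substitution; state before step 1: balance=121189)
1. pay 13081 -> balance=109562
2. pay 14713 -> balance=96163
3. pay 16813 -> balance=80503
4. pay 18285 -> balance=63184

63184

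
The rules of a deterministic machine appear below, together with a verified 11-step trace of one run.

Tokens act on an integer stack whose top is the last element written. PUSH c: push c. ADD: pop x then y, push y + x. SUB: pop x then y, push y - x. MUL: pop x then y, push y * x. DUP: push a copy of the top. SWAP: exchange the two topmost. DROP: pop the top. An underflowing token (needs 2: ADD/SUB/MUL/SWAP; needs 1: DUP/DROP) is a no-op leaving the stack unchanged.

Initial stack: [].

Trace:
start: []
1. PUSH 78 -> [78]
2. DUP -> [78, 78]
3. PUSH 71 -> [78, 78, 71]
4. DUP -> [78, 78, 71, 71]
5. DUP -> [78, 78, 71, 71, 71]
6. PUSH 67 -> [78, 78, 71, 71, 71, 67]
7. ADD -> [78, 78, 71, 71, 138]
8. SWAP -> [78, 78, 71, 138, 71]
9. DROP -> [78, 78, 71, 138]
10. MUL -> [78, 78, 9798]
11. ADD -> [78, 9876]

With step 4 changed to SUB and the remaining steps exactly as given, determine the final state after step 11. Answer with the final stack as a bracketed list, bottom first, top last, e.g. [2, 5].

[5772]

(re-executing from step 4 with the substitution; state before step 4: [78, 78, 71])
4. SUB -> [78, 7]
5. DUP -> [78, 7, 7]
6. PUSH 67 -> [78, 7, 7, 67]
7. ADD -> [78, 7, 74]
8. SWAP -> [78, 74, 7]
9. DROP -> [78, 74]
10. MUL -> [5772]
11. ADD -> [5772]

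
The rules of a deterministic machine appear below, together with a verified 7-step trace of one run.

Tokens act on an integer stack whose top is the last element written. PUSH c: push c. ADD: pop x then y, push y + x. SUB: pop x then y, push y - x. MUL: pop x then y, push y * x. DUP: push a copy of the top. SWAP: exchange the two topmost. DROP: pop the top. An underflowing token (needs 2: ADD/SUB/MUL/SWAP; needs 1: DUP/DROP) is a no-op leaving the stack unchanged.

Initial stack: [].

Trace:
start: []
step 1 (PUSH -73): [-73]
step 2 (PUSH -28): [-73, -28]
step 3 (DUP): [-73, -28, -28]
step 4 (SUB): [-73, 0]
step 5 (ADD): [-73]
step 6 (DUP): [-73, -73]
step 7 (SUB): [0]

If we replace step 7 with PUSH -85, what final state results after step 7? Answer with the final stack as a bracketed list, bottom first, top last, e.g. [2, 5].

[-73, -73, -85]

(re-executing from step 7 with the substitution; state before step 7: [-73, -73])
step 7 (PUSH -85): [-73, -73, -85]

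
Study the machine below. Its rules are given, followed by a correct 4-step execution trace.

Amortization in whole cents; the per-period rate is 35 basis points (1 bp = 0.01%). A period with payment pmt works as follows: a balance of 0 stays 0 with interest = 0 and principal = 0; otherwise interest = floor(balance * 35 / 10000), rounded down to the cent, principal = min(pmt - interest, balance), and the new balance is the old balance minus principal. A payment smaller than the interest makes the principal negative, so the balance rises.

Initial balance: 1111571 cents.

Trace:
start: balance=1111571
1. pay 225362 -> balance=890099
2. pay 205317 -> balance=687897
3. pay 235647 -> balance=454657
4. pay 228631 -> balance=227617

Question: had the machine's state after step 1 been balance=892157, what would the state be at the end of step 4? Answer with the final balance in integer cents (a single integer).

229696

state after step 1 := balance=892157
2. pay 205317 -> balance=689962
3. pay 235647 -> balance=456729
4. pay 228631 -> balance=229696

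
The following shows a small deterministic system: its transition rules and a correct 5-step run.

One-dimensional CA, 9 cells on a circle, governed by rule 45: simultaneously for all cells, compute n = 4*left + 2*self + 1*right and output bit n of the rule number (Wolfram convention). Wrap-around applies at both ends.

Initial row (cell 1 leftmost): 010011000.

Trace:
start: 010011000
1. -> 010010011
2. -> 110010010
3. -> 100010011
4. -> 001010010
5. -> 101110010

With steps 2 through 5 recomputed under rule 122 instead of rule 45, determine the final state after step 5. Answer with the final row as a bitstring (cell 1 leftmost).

110011111

(re-executing steps 2..5 under rule 122; state before step 2: 010010011)
2. -> 101101111
3. -> 111111000
4. -> 100001101
5. -> 110011111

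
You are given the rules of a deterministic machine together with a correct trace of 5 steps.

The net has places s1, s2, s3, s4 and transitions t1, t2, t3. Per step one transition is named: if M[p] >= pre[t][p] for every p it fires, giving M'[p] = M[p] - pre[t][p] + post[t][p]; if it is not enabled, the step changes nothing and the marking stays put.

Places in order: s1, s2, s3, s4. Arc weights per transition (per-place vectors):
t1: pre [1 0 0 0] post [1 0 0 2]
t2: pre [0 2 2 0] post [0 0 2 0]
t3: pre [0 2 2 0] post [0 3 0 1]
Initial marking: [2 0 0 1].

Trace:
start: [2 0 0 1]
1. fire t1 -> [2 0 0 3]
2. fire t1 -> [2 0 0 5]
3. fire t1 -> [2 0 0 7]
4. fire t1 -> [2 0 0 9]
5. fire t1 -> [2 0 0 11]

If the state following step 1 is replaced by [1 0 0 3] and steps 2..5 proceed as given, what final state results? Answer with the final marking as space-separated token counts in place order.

1 0 0 11

state after step 1 := [1 0 0 3]
2. fire t1 -> [1 0 0 5]
3. fire t1 -> [1 0 0 7]
4. fire t1 -> [1 0 0 9]
5. fire t1 -> [1 0 0 11]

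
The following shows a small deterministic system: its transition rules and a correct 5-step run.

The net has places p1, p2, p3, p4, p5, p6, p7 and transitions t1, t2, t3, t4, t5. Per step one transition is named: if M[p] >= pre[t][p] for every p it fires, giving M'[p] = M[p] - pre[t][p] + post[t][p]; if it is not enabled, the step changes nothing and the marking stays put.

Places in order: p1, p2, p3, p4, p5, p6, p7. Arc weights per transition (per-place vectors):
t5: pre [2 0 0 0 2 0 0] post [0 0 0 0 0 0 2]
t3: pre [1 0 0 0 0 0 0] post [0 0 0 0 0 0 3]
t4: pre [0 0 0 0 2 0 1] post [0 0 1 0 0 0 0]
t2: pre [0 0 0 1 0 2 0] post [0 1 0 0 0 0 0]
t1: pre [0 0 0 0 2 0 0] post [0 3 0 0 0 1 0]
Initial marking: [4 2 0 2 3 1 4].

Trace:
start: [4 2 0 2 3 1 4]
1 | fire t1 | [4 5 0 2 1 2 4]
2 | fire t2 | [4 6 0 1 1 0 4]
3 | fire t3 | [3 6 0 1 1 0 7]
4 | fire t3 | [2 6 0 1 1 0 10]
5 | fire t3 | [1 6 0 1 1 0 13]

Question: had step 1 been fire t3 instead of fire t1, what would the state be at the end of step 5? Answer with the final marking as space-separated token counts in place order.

(re-executing from step 1 with the substitution; state before step 1: [4 2 0 2 3 1 4])
1 | fire t3 | [3 2 0 2 3 1 7]
2 | fire t2 | [3 2 0 2 3 1 7]
3 | fire t3 | [2 2 0 2 3 1 10]
4 | fire t3 | [1 2 0 2 3 1 13]
5 | fire t3 | [0 2 0 2 3 1 16]

0 2 0 2 3 1 16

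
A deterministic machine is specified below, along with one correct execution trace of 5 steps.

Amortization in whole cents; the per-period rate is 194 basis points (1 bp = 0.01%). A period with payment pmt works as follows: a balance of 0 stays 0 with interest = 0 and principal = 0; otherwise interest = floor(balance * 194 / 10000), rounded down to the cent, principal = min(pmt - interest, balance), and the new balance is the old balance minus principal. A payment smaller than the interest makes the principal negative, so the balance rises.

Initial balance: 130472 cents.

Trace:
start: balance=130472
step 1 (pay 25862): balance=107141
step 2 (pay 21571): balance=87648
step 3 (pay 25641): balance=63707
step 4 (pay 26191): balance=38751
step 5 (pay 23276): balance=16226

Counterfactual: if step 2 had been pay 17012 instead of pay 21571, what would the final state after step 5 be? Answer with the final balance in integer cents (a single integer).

21056

(re-executing from step 2 with the substitution; state before step 2: balance=107141)
step 2 (pay 17012): balance=92207
step 3 (pay 25641): balance=68354
step 4 (pay 26191): balance=43489
step 5 (pay 23276): balance=21056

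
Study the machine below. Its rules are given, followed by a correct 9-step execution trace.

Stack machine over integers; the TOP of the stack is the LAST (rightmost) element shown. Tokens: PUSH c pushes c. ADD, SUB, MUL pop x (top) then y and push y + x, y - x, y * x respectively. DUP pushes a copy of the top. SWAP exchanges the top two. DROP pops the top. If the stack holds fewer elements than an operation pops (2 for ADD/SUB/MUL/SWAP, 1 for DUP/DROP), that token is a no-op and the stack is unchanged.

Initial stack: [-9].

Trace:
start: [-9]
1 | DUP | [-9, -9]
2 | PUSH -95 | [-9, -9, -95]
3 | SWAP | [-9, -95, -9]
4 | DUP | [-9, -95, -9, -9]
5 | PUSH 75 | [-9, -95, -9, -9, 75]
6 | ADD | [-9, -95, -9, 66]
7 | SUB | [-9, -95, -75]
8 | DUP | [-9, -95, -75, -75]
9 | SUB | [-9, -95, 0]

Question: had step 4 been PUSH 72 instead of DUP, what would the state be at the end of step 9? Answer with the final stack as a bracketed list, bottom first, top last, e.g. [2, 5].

(re-executing from step 4 with the substitution; state before step 4: [-9, -95, -9])
4 | PUSH 72 | [-9, -95, -9, 72]
5 | PUSH 75 | [-9, -95, -9, 72, 75]
6 | ADD | [-9, -95, -9, 147]
7 | SUB | [-9, -95, -156]
8 | DUP | [-9, -95, -156, -156]
9 | SUB | [-9, -95, 0]

[-9, -95, 0]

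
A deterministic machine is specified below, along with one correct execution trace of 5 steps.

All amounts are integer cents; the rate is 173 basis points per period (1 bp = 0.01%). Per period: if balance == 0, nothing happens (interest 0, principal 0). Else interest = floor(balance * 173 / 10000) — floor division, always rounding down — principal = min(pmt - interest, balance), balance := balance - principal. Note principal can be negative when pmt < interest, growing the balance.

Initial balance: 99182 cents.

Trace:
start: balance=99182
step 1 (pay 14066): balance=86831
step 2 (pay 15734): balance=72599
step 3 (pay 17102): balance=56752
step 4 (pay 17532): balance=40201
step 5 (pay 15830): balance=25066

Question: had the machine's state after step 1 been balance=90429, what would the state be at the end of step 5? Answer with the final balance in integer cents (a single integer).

state after step 1 := balance=90429
step 2 (pay 15734): balance=76259
step 3 (pay 17102): balance=60476
step 4 (pay 17532): balance=43990
step 5 (pay 15830): balance=28921

28921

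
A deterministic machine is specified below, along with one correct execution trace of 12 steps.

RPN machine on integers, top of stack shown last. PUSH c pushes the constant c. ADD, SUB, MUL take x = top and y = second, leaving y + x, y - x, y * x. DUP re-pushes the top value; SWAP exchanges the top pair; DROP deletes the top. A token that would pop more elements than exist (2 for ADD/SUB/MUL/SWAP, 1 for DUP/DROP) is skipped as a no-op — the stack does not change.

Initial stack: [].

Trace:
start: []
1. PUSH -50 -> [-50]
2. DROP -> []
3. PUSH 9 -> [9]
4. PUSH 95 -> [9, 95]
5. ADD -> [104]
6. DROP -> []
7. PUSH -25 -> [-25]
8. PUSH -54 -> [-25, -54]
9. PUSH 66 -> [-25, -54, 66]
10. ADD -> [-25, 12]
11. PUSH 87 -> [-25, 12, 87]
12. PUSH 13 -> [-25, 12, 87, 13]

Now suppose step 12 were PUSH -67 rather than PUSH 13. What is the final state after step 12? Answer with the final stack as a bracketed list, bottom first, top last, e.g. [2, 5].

[-25, 12, 87, -67]

(re-executing from step 12 with the substitution; state before step 12: [-25, 12, 87])
12. PUSH -67 -> [-25, 12, 87, -67]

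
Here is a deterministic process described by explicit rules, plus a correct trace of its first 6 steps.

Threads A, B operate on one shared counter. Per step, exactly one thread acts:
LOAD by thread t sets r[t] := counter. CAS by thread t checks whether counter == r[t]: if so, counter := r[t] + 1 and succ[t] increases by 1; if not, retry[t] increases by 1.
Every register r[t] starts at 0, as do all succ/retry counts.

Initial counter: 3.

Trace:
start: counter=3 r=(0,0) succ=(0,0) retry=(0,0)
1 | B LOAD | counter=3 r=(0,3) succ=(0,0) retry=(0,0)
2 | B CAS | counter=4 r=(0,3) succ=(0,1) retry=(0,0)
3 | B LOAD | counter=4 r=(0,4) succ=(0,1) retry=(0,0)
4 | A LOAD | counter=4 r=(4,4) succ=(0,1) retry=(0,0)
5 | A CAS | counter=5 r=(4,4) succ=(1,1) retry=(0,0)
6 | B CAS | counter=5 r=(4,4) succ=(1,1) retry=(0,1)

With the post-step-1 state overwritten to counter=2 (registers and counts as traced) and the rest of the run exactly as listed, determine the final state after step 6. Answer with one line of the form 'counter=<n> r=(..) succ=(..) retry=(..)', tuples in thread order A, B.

state after step 1 := counter=2 r=(0,3) succ=(0,0) retry=(0,0)
2 | B CAS | counter=2 r=(0,3) succ=(0,0) retry=(0,1)
3 | B LOAD | counter=2 r=(0,2) succ=(0,0) retry=(0,1)
4 | A LOAD | counter=2 r=(2,2) succ=(0,0) retry=(0,1)
5 | A CAS | counter=3 r=(2,2) succ=(1,0) retry=(0,1)
6 | B CAS | counter=3 r=(2,2) succ=(1,0) retry=(0,2)

counter=3 r=(2,2) succ=(1,0) retry=(0,2)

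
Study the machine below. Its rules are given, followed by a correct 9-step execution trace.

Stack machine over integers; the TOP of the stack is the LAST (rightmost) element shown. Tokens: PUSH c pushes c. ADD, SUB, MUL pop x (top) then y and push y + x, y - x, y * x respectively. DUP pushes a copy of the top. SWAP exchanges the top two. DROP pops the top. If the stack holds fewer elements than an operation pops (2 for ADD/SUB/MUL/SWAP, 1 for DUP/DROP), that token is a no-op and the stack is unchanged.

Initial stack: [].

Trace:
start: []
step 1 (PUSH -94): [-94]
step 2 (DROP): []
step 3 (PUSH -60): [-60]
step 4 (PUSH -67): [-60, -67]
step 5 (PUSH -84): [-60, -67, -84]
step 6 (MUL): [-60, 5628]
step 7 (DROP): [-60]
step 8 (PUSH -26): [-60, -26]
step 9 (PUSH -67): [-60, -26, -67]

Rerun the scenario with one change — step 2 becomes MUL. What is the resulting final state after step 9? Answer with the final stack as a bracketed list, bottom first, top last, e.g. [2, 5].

(re-executing from step 2 with the substitution; state before step 2: [-94])
step 2 (MUL): [-94]
step 3 (PUSH -60): [-94, -60]
step 4 (PUSH -67): [-94, -60, -67]
step 5 (PUSH -84): [-94, -60, -67, -84]
step 6 (MUL): [-94, -60, 5628]
step 7 (DROP): [-94, -60]
step 8 (PUSH -26): [-94, -60, -26]
step 9 (PUSH -67): [-94, -60, -26, -67]

[-94, -60, -26, -67]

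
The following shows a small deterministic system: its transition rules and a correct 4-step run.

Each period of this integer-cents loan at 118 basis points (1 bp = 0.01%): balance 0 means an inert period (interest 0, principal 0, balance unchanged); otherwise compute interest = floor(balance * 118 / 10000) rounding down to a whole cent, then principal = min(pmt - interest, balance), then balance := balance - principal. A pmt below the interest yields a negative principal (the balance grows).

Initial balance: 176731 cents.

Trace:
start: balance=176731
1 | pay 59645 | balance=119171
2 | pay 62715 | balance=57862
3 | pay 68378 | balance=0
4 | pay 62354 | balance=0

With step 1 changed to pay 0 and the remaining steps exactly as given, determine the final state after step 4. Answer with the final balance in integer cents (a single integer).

0

(re-executing from step 1 with the substitution; state before step 1: balance=176731)
1 | pay 0 | balance=178816
2 | pay 62715 | balance=118211
3 | pay 68378 | balance=51227
4 | pay 62354 | balance=0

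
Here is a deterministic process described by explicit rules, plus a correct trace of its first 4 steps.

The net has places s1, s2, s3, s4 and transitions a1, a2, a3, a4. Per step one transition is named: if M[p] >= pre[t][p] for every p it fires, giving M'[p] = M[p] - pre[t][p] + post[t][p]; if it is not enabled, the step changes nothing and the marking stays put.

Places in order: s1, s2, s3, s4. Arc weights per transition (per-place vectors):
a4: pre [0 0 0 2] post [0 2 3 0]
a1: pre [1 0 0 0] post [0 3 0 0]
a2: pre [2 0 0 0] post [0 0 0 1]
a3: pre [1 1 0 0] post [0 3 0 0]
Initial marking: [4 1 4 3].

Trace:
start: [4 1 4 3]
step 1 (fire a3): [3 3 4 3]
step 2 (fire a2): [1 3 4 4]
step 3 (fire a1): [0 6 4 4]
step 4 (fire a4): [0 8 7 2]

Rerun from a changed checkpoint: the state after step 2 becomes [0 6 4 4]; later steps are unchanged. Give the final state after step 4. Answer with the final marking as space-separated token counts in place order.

state after step 2 := [0 6 4 4]
step 3 (fire a1): [0 6 4 4]
step 4 (fire a4): [0 8 7 2]

0 8 7 2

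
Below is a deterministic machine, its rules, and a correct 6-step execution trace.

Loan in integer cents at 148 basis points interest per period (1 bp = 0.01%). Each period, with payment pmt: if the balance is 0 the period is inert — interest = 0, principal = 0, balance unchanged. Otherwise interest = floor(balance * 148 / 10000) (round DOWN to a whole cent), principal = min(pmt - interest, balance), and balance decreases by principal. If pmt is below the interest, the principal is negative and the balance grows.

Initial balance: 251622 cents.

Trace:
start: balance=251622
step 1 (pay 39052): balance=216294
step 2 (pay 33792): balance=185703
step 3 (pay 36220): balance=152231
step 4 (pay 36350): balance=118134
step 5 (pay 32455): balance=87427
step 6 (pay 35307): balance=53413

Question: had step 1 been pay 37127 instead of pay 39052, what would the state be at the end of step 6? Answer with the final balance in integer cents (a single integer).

55485

(re-executing from step 1 with the substitution; state before step 1: balance=251622)
step 1 (pay 37127): balance=218219
step 2 (pay 33792): balance=187656
step 3 (pay 36220): balance=154213
step 4 (pay 36350): balance=120145
step 5 (pay 32455): balance=89468
step 6 (pay 35307): balance=55485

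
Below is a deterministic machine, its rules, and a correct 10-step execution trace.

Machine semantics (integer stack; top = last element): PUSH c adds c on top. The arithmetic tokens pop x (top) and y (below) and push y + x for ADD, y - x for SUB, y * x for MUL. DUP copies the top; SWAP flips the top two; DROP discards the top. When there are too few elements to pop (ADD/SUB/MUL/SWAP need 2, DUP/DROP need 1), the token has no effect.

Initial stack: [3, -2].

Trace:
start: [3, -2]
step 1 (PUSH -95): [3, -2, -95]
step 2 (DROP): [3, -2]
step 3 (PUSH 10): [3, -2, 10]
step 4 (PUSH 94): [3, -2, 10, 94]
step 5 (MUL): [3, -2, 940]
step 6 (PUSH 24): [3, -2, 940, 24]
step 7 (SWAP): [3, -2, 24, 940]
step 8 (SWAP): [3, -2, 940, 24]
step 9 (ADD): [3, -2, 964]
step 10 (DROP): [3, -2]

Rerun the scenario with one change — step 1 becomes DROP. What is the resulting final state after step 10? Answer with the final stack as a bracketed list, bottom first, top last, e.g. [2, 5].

[]

(re-executing from step 1 with the substitution; state before step 1: [3, -2])
step 1 (DROP): [3]
step 2 (DROP): []
step 3 (PUSH 10): [10]
step 4 (PUSH 94): [10, 94]
step 5 (MUL): [940]
step 6 (PUSH 24): [940, 24]
step 7 (SWAP): [24, 940]
step 8 (SWAP): [940, 24]
step 9 (ADD): [964]
step 10 (DROP): []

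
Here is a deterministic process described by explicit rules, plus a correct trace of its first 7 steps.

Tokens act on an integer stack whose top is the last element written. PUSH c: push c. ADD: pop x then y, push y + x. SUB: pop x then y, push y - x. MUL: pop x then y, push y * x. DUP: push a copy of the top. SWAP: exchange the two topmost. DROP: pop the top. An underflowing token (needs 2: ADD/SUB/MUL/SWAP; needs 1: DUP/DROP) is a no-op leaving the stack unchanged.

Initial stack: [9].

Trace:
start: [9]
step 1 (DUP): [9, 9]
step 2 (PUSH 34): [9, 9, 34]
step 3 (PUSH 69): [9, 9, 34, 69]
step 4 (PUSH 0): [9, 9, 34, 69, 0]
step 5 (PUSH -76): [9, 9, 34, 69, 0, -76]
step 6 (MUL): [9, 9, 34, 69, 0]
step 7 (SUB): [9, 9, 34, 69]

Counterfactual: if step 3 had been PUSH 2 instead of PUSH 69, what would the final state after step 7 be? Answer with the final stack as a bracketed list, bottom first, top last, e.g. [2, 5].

[9, 9, 34, 2]

(re-executing from step 3 with the substitution; state before step 3: [9, 9, 34])
step 3 (PUSH 2): [9, 9, 34, 2]
step 4 (PUSH 0): [9, 9, 34, 2, 0]
step 5 (PUSH -76): [9, 9, 34, 2, 0, -76]
step 6 (MUL): [9, 9, 34, 2, 0]
step 7 (SUB): [9, 9, 34, 2]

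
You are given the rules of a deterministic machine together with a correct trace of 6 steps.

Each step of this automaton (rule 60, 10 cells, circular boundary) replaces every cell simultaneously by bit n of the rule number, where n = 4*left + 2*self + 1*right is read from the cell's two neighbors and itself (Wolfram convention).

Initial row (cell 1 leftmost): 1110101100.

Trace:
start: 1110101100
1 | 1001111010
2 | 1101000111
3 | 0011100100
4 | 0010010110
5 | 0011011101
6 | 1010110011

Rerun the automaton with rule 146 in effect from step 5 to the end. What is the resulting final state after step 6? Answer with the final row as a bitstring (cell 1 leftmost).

0000010010

(re-executing steps 5..6 under rule 146; state before step 5: 0010010110)
5 | 0101100001
6 | 0000010010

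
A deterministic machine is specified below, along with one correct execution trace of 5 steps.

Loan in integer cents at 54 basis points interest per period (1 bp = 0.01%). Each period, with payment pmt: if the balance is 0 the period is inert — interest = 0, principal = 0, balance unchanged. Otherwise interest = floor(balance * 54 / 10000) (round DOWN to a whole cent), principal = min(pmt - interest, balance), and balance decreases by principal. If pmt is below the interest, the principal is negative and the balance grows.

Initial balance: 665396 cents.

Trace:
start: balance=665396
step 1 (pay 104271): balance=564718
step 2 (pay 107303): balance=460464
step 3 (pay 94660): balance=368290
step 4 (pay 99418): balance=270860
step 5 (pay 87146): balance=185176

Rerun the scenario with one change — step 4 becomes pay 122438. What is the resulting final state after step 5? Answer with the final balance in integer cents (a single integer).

162032

(re-executing from step 4 with the substitution; state before step 4: balance=368290)
step 4 (pay 122438): balance=247840
step 5 (pay 87146): balance=162032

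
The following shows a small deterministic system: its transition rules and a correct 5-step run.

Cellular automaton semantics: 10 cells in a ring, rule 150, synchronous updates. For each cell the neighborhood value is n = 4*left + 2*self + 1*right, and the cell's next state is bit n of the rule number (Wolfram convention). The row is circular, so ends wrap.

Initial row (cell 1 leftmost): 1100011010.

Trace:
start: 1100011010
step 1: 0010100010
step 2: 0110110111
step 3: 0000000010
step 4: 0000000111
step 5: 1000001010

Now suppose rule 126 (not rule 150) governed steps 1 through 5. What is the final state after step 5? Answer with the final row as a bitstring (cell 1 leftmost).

1000001101

(re-executing steps 1..5 under rule 126; state before step 1: 1100011010)
step 1: 1110111111
step 2: 0011100000
step 3: 0110110000
step 4: 1111111000
step 5: 1000001101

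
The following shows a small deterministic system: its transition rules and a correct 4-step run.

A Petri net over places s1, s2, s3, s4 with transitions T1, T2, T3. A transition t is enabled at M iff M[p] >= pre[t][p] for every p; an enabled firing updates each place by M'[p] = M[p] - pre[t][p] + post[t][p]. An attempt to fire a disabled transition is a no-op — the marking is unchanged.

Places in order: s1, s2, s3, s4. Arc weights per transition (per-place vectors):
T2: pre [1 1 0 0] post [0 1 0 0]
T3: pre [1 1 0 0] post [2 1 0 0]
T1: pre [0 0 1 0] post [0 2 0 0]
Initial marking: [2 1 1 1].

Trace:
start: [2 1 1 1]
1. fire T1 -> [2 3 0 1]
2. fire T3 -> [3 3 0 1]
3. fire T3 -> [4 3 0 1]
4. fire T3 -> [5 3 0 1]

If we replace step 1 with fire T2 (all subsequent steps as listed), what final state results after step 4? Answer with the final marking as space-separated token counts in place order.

(re-executing from step 1 with the substitution; state before step 1: [2 1 1 1])
1. fire T2 -> [1 1 1 1]
2. fire T3 -> [2 1 1 1]
3. fire T3 -> [3 1 1 1]
4. fire T3 -> [4 1 1 1]

4 1 1 1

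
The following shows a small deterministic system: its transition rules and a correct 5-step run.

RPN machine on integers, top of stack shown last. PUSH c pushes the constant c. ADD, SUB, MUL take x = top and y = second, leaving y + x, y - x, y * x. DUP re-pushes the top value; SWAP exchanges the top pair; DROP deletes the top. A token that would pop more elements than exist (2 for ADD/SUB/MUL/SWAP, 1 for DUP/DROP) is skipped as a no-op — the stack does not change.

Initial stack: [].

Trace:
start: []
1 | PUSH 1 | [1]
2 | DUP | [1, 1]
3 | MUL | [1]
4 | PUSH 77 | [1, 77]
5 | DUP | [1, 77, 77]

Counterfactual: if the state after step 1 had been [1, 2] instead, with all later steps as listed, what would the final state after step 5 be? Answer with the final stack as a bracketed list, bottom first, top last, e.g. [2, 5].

state after step 1 := [1, 2]
2 | DUP | [1, 2, 2]
3 | MUL | [1, 4]
4 | PUSH 77 | [1, 4, 77]
5 | DUP | [1, 4, 77, 77]

[1, 4, 77, 77]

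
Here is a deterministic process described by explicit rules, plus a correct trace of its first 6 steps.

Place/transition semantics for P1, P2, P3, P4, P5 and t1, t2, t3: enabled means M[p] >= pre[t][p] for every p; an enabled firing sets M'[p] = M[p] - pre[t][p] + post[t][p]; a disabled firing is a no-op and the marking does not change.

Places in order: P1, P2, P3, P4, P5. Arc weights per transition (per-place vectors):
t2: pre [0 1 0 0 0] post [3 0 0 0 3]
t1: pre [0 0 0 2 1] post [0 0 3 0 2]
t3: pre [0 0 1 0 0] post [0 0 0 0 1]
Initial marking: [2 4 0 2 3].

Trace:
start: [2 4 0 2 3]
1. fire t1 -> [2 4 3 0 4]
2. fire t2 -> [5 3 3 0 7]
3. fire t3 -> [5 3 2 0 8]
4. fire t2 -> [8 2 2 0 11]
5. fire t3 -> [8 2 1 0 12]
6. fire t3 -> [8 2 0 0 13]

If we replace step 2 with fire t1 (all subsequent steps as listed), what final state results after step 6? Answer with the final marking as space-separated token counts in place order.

5 3 0 0 10

(re-executing from step 2 with the substitution; state before step 2: [2 4 3 0 4])
2. fire t1 -> [2 4 3 0 4]
3. fire t3 -> [2 4 2 0 5]
4. fire t2 -> [5 3 2 0 8]
5. fire t3 -> [5 3 1 0 9]
6. fire t3 -> [5 3 0 0 10]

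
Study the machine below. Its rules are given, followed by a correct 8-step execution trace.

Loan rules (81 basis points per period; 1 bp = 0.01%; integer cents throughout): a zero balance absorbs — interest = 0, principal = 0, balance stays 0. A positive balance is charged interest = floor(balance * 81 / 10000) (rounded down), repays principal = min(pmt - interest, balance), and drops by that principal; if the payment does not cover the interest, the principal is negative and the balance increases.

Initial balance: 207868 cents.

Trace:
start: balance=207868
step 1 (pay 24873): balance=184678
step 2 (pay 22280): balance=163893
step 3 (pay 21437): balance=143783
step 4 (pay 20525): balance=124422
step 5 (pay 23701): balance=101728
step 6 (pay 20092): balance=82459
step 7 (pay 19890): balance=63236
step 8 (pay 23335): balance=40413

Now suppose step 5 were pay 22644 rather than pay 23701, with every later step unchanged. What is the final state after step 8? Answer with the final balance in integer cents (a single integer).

41496

(re-executing from step 5 with the substitution; state before step 5: balance=124422)
step 5 (pay 22644): balance=102785
step 6 (pay 20092): balance=83525
step 7 (pay 19890): balance=64311
step 8 (pay 23335): balance=41496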